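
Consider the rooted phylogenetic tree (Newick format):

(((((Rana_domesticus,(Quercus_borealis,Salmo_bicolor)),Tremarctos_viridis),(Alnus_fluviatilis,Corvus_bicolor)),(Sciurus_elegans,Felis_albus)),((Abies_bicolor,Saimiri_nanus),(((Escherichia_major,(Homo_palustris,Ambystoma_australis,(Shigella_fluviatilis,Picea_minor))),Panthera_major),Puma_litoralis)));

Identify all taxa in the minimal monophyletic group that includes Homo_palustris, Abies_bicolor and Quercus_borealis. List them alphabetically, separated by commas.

Tracing Homo_palustris: it sits inside (Homo_palustris,Ambystoma_australis,(Shigella_fluviatilis,Picea_minor)).
Tracing Abies_bicolor: it sits inside (Abies_bicolor,Saimiri_nanus).
Tracing Quercus_borealis: it sits inside (Quercus_borealis,Salmo_bicolor).
The smallest clade enclosing all 3 is the whole tree (their MRCA is the root), so the answer is all 17 tips in alphabetical order.

Abies_bicolor, Alnus_fluviatilis, Ambystoma_australis, Corvus_bicolor, Escherichia_major, Felis_albus, Homo_palustris, Panthera_major, Picea_minor, Puma_litoralis, Quercus_borealis, Rana_domesticus, Saimiri_nanus, Salmo_bicolor, Sciurus_elegans, Shigella_fluviatilis, Tremarctos_viridis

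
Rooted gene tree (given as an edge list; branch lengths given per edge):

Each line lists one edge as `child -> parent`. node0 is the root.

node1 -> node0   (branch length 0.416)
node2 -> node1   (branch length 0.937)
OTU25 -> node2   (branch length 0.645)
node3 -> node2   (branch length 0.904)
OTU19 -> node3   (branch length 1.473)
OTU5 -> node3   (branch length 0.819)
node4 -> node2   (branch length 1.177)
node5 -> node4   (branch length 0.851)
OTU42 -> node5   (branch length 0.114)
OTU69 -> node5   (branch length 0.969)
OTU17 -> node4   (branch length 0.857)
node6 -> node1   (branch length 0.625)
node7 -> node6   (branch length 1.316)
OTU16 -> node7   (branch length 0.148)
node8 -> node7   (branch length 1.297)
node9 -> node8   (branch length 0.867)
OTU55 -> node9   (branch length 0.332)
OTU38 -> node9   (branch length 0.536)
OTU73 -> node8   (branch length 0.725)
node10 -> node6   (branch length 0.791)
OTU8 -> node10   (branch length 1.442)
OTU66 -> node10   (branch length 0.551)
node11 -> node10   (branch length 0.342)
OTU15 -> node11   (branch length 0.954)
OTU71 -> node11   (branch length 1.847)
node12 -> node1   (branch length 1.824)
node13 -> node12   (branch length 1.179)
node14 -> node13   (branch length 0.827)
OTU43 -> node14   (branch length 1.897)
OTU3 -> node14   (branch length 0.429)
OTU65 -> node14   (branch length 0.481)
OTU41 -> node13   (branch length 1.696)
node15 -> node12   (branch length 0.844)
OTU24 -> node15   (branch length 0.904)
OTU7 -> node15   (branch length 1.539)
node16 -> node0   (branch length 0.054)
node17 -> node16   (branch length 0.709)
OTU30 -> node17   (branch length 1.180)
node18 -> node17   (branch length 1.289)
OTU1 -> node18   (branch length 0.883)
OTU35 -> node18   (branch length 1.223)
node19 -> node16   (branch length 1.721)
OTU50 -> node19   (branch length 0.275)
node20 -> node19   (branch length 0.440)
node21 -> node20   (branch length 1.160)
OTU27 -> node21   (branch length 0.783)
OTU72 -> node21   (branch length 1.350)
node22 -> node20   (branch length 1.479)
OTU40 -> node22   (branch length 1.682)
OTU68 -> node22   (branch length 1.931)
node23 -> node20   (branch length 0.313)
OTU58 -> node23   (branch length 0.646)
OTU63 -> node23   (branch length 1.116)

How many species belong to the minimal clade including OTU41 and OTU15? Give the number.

The MRCA of OTU41 and OTU15 is the node subtending ((OTU25,(OTU19,OTU5),((OTU42,OTU69),OTU17)),((OTU16,((OTU55,OTU38),OTU73)),(OTU8,OTU66,(OTU15,OTU71))),(((OTU43,OTU3,OTU65),OTU41),(OTU24,OTU7))).
That clade contains 20 terminal taxa: OTU15, OTU16, OTU17, OTU19, OTU24, OTU25, OTU3, OTU38, OTU41, OTU42, OTU43, OTU5, OTU55, OTU65, OTU66, OTU69, OTU7, OTU71, OTU73, OTU8.

20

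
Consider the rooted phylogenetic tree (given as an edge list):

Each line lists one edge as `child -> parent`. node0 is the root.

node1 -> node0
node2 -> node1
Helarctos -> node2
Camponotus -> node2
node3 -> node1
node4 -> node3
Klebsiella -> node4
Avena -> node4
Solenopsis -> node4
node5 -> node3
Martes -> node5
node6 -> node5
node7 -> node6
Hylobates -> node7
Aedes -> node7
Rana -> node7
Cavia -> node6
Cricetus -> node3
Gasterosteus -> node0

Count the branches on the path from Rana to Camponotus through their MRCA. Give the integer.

The MRCA of Rana and Camponotus is the node subtending ((Helarctos,Camponotus),((Klebsiella,Avena,Solenopsis),(Martes,((Hylobates,Aedes,Rana),Cavia)),Cricetus)).
From Rana up to that node: 5 branches. From Camponotus up to the same node: 2 branches. Total: 5 + 2 = 7.

7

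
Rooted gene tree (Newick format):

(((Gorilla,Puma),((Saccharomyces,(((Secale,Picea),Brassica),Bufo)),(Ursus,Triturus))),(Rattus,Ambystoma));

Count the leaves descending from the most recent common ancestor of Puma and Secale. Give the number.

9

The MRCA of Puma and Secale is the node subtending ((Gorilla,Puma),((Saccharomyces,(((Secale,Picea),Brassica),Bufo)),(Ursus,Triturus))).
That clade contains 9 terminal taxa: Brassica, Bufo, Gorilla, Picea, Puma, Saccharomyces, Secale, Triturus, Ursus.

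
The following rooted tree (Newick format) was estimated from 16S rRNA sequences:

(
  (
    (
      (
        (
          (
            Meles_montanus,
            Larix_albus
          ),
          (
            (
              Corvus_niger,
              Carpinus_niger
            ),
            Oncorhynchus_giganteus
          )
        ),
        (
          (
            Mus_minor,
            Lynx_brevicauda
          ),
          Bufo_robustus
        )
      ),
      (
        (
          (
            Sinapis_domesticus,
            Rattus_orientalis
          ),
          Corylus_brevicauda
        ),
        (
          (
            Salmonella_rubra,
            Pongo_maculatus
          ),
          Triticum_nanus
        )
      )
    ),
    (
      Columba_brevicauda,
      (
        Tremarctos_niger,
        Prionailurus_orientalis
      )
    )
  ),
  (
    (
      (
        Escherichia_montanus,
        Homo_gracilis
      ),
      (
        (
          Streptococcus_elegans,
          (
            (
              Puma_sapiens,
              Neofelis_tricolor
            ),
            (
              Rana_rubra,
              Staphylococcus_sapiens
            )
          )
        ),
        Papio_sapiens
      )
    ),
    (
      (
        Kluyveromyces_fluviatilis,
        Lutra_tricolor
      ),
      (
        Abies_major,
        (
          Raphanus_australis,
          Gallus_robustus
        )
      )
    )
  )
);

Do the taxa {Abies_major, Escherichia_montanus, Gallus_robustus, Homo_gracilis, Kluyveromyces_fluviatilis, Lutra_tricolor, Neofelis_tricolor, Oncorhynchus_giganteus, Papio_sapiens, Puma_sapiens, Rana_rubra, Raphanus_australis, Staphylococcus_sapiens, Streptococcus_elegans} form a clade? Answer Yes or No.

No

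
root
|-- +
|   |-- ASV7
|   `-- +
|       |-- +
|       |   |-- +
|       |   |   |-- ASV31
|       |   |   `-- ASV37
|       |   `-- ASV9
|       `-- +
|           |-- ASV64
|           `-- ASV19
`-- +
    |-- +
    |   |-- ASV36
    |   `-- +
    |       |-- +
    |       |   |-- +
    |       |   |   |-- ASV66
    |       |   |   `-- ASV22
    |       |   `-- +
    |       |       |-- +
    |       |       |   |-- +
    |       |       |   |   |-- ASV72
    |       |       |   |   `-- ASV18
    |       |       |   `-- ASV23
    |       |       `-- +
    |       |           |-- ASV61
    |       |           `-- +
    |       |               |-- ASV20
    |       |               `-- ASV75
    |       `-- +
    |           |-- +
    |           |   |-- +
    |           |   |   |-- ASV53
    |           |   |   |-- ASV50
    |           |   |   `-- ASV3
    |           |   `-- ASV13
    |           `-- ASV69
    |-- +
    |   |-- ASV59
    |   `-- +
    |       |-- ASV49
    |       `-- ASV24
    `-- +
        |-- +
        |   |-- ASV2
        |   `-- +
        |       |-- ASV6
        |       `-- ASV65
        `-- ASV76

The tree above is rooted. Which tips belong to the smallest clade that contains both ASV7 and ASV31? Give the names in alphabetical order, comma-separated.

Tracing ASV7: it sits inside (ASV7,(((ASV31,ASV37),ASV9),(ASV64,ASV19))).
Tracing ASV31: it sits inside (ASV31,ASV37).
The smallest clade enclosing both is (ASV7,(((ASV31,ASV37),ASV9),(ASV64,ASV19))); the answer is its 6 terminal taxa in alphabetical order.

ASV19, ASV31, ASV37, ASV64, ASV7, ASV9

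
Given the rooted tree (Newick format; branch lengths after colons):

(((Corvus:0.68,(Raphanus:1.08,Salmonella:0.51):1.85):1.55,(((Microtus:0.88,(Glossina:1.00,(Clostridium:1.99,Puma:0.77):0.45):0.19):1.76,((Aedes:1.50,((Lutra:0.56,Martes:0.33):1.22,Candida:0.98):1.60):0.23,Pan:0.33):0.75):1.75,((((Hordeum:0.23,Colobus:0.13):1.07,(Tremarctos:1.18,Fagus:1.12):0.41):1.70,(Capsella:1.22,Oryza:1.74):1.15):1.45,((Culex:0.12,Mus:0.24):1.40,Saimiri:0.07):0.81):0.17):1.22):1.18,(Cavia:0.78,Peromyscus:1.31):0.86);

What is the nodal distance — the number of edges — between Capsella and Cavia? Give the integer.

The MRCA of Capsella and Cavia is the root of the tree.
From Capsella up to that node: 6 branches. From Cavia up to the same node: 2 branches. Total: 6 + 2 = 8.

8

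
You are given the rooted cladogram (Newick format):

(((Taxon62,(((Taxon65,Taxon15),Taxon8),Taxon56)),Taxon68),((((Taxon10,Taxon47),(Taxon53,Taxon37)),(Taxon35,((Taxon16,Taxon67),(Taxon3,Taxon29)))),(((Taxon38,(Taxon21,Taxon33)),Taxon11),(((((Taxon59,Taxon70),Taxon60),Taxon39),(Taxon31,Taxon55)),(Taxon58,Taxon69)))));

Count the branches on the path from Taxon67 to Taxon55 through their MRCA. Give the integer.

The MRCA of Taxon67 and Taxon55 is the node subtending ((((Taxon10,Taxon47),(Taxon53,Taxon37)),(Taxon35,((Taxon16,Taxon67),(Taxon3,Taxon29)))),(((Taxon38,(Taxon21,Taxon33)),Taxon11),(((((Taxon59,Taxon70),Taxon60),Taxon39),(Taxon31,Taxon55)),(Taxon58,Taxon69)))).
From Taxon67 up to that node: 5 branches. From Taxon55 up to the same node: 5 branches. Total: 5 + 5 = 10.

10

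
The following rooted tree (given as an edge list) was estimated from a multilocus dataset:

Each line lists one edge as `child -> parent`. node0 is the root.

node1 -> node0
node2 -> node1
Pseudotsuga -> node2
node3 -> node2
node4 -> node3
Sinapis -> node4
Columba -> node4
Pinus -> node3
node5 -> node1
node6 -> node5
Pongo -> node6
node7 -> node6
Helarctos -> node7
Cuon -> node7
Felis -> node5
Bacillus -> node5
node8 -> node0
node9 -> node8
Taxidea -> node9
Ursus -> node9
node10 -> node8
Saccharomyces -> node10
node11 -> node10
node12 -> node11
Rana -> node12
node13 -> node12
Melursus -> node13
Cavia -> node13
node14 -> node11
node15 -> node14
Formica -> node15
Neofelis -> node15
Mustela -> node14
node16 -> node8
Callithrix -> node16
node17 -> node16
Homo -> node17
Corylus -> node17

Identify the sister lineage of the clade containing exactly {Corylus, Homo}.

Callithrix

The clade containing exactly {Corylus, Homo} attaches to the tree at the node subtending (Callithrix,(Homo,Corylus)).
The other lineage descending from that same node — the sister group — is the single tip Callithrix.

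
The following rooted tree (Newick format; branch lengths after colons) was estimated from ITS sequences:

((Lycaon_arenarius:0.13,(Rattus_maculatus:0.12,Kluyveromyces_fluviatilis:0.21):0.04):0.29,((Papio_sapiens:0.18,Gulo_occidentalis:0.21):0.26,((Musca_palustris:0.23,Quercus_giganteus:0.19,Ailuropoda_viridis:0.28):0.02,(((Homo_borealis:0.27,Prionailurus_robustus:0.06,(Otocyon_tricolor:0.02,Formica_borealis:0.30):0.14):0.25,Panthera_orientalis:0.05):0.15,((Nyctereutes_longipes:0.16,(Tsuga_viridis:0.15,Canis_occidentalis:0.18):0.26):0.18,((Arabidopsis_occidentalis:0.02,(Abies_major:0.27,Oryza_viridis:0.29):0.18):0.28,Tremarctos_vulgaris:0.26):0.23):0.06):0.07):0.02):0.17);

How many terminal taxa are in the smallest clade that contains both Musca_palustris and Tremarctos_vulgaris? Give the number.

15

The MRCA of Musca_palustris and Tremarctos_vulgaris is the node subtending ((Musca_palustris,Quercus_giganteus,Ailuropoda_viridis),(((Homo_borealis,Prionailurus_robustus,(Otocyon_tricolor,Formica_borealis)),Panthera_orientalis),((Nyctereutes_longipes,(Tsuga_viridis,Canis_occidentalis)),((Arabidopsis_occidentalis,(Abies_major,Oryza_viridis)),Tremarctos_vulgaris)))).
That clade contains 15 terminal taxa: Abies_major, Ailuropoda_viridis, Arabidopsis_occidentalis, Canis_occidentalis, Formica_borealis, Homo_borealis, Musca_palustris, Nyctereutes_longipes, Oryza_viridis, Otocyon_tricolor, Panthera_orientalis, Prionailurus_robustus, Quercus_giganteus, Tremarctos_vulgaris, Tsuga_viridis.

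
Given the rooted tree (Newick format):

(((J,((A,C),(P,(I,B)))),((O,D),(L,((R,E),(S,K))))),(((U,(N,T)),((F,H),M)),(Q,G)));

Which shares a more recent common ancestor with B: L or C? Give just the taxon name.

The MRCA of B and C subtends ((A,C),(P,(I,B))) (5 taxa).
The MRCA of B and L subtends ((J,((A,C),(P,(I,B)))),((O,D),(L,((R,E),(S,K))))) (13 taxa).
The first is nested inside the second, so B shares a more recent common ancestor with C.

C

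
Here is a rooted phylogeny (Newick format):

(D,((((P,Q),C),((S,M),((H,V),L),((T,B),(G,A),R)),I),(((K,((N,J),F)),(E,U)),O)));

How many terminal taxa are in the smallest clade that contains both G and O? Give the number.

The MRCA of G and O is the node subtending ((((P,Q),C),((S,M),((H,V),L),((T,B),(G,A),R)),I),(((K,((N,J),F)),(E,U)),O)).
That clade contains 21 terminal taxa: A, B, C, E, F, G, H, I, J, K, L, M, N, O, P, Q, R, S, T, U, V.

21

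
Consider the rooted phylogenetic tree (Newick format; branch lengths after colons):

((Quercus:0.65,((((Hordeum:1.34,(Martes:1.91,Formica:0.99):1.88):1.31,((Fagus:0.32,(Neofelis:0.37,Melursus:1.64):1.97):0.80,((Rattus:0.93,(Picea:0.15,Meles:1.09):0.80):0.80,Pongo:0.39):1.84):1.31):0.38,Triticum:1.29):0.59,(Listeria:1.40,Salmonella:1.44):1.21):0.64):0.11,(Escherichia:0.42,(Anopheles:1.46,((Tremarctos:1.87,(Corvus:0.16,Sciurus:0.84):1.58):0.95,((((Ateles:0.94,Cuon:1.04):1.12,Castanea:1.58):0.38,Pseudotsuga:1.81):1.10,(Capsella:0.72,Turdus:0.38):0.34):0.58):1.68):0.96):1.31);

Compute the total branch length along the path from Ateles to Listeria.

11.43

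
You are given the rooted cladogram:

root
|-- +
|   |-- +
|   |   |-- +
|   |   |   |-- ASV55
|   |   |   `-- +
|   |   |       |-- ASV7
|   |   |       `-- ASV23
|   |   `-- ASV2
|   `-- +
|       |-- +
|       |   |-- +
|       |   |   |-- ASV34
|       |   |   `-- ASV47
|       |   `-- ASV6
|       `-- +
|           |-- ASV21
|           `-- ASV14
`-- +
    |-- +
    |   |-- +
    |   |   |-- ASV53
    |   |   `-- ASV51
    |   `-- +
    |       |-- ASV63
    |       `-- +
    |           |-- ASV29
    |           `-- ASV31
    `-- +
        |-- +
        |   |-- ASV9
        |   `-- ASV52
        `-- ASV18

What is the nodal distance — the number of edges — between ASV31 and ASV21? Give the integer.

9

The MRCA of ASV31 and ASV21 is the root of the tree.
From ASV31 up to that node: 5 branches. From ASV21 up to the same node: 4 branches. Total: 5 + 4 = 9.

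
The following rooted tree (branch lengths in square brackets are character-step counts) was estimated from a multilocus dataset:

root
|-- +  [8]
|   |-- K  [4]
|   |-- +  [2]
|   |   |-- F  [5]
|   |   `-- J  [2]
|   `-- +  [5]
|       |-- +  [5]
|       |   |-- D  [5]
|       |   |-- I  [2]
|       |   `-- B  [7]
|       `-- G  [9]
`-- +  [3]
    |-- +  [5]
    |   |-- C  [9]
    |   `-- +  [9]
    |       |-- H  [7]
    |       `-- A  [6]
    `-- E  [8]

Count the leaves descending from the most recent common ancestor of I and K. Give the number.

7

The MRCA of I and K is the node subtending (K,(F,J),((D,I,B),G)).
That clade contains 7 terminal taxa: B, D, F, G, I, J, K.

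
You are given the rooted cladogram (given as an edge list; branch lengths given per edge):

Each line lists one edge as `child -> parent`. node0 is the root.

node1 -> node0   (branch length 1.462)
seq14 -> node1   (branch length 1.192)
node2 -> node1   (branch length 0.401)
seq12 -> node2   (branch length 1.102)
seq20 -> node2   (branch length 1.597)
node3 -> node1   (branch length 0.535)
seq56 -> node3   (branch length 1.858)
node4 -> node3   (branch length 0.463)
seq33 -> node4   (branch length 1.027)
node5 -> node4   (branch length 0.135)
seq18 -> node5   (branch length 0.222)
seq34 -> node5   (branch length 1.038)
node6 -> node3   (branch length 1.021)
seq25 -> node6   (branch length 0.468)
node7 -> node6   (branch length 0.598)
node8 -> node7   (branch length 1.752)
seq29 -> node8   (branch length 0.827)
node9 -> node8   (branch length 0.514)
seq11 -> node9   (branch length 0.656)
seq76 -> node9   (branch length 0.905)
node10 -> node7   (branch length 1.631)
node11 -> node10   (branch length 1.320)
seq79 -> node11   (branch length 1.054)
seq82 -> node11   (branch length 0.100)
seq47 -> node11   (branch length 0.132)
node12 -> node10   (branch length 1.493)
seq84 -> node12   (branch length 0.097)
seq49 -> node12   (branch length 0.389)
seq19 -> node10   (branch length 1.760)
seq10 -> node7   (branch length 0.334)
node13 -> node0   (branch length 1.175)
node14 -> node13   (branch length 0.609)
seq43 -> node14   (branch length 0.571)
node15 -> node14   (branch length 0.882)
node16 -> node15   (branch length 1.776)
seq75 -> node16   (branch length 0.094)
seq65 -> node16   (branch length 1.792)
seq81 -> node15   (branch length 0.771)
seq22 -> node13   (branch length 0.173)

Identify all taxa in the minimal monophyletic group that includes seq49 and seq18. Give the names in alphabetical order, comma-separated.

Tracing seq49: it sits inside (seq84,seq49).
Tracing seq18: it sits inside (seq18,seq34).
The smallest clade enclosing both is (seq56,(seq33,(seq18,seq34)),(seq25,((seq29,(seq11,seq76)),((seq79,seq82,seq47),(seq84,seq49),seq19),seq10))); the answer is its 15 terminal taxa in alphabetical order.

seq10, seq11, seq18, seq19, seq25, seq29, seq33, seq34, seq47, seq49, seq56, seq76, seq79, seq82, seq84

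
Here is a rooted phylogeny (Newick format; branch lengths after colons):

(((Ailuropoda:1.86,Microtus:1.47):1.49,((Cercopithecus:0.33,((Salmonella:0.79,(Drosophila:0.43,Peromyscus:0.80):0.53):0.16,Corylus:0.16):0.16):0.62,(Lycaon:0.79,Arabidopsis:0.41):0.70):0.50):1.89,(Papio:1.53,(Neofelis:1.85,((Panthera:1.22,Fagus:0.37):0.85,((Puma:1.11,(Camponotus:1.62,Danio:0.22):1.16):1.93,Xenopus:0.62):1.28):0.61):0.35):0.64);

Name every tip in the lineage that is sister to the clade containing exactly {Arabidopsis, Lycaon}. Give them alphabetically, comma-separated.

Cercopithecus, Corylus, Drosophila, Peromyscus, Salmonella

The clade containing exactly {Arabidopsis, Lycaon} attaches to the tree at the node subtending ((Cercopithecus,((Salmonella,(Drosophila,Peromyscus)),Corylus)),(Lycaon,Arabidopsis)).
The other lineage descending from that same node — the sister group — is (Cercopithecus,((Salmonella,(Drosophila,Peromyscus)),Corylus)); its 5 tips in alphabetical order are the answer.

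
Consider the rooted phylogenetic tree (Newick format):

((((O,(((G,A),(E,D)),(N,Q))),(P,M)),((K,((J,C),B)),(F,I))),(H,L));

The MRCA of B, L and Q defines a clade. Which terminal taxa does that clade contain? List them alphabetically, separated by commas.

Tracing B: it sits inside ((J,C),B).
Tracing L: it sits inside (H,L).
Tracing Q: it sits inside (N,Q).
The smallest clade enclosing all 3 is the whole tree (their MRCA is the root), so the answer is all 17 tips in alphabetical order.

A, B, C, D, E, F, G, H, I, J, K, L, M, N, O, P, Q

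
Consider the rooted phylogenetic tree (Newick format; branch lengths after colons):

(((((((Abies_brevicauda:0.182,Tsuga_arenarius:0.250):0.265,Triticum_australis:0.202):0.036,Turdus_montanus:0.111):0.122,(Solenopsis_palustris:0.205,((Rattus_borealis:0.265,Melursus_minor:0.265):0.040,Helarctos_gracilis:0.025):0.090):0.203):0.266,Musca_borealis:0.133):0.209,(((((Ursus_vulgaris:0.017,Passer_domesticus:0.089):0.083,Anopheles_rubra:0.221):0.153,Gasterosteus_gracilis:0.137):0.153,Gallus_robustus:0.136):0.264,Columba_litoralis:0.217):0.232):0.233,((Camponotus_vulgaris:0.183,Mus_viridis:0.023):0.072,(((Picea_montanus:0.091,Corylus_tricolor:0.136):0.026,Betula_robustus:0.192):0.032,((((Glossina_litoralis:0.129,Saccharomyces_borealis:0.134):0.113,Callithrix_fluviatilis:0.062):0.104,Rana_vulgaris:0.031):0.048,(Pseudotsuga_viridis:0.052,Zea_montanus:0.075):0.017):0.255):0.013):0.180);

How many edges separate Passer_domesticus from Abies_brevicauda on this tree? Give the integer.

12

The MRCA of Passer_domesticus and Abies_brevicauda is the node subtending ((((((Abies_brevicauda,Tsuga_arenarius),Triticum_australis),Turdus_montanus),(Solenopsis_palustris,((Rattus_borealis,Melursus_minor),Helarctos_gracilis))),Musca_borealis),(((((Ursus_vulgaris,Passer_domesticus),Anopheles_rubra),Gasterosteus_gracilis),Gallus_robustus),Columba_litoralis)).
From Passer_domesticus up to that node: 6 branches. From Abies_brevicauda up to the same node: 6 branches. Total: 6 + 6 = 12.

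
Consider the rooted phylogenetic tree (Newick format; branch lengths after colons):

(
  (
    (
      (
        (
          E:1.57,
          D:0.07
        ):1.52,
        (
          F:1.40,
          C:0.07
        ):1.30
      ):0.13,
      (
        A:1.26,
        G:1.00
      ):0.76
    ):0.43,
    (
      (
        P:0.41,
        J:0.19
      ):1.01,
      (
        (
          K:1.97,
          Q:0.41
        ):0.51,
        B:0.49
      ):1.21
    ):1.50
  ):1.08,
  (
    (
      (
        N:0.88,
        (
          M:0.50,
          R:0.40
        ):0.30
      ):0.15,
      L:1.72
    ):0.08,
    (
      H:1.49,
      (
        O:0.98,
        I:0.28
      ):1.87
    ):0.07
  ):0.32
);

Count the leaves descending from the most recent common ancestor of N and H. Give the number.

7

The MRCA of N and H is the node subtending (((N,(M,R)),L),(H,(O,I))).
That clade contains 7 terminal taxa: H, I, L, M, N, O, R.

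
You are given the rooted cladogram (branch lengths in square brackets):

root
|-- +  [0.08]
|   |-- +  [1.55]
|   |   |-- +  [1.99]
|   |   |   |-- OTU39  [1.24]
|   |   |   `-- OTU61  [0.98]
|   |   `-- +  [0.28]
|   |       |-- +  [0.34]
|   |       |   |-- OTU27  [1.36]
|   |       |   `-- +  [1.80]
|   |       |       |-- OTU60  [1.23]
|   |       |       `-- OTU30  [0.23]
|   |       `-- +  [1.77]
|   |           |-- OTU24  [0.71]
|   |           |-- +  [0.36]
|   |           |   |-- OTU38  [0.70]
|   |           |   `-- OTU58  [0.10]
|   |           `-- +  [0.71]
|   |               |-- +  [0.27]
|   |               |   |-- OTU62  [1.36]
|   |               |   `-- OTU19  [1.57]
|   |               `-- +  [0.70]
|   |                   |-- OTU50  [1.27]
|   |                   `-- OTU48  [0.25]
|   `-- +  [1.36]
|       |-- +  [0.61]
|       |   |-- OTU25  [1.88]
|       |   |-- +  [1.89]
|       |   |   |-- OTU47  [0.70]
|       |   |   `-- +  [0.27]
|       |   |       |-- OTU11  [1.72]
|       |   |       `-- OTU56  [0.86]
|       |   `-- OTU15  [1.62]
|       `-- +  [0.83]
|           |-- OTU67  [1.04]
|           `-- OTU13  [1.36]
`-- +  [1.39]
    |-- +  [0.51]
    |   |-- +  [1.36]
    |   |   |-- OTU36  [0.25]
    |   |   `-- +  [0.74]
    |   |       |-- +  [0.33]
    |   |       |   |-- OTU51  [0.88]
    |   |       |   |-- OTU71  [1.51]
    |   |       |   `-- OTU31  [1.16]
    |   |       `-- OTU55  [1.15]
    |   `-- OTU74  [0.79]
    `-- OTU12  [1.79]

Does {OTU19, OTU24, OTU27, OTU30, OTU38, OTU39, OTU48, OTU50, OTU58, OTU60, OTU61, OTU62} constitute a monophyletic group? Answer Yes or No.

Yes

The most recent common ancestor of these taxa subtends ((OTU39,OTU61),((OTU27,(OTU60,OTU30)),(OTU24,(OTU38,OTU58),((OTU62,OTU19),(OTU50,OTU48))))).
That clade has exactly 12 tips — every listed taxon and nothing else — so the group is monophyletic.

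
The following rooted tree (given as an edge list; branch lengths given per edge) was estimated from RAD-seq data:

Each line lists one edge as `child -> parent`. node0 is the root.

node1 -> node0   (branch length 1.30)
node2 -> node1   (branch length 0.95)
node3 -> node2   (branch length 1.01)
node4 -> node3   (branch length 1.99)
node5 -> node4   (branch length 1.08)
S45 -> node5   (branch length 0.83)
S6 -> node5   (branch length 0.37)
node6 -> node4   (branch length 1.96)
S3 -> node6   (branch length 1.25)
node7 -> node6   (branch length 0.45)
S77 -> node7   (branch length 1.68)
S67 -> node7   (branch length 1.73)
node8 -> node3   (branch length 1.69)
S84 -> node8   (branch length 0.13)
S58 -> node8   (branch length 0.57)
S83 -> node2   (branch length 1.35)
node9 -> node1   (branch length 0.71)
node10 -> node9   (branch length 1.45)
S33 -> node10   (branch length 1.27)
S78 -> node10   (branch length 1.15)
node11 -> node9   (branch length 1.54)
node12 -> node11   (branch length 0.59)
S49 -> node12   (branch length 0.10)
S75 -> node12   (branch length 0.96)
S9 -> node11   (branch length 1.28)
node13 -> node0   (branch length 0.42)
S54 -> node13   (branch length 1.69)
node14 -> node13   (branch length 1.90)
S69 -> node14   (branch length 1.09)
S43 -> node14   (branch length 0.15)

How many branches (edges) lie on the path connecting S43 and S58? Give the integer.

8

The MRCA of S43 and S58 is the root of the tree.
From S43 up to that node: 3 branches. From S58 up to the same node: 5 branches. Total: 3 + 5 = 8.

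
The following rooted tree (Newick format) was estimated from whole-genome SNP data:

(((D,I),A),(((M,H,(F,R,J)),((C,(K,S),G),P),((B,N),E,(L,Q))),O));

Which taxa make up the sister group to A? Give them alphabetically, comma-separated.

D, I

A attaches to the tree at the node subtending ((D,I),A).
The other lineage descending from that same node — the sister group — is (D,I); its 2 tips in alphabetical order are the answer.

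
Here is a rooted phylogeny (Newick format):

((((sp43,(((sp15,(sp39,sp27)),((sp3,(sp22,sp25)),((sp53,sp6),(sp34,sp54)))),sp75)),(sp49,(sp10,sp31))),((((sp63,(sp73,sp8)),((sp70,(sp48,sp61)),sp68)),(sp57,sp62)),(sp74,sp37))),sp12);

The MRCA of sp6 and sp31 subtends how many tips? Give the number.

The MRCA of sp6 and sp31 is the node subtending ((sp43,(((sp15,(sp39,sp27)),((sp3,(sp22,sp25)),((sp53,sp6),(sp34,sp54)))),sp75)),(sp49,(sp10,sp31))).
That clade contains 15 terminal taxa: sp10, sp15, sp22, sp25, sp27, sp3, sp31, sp34, sp39, sp43, sp49, sp53, sp54, sp6, sp75.

15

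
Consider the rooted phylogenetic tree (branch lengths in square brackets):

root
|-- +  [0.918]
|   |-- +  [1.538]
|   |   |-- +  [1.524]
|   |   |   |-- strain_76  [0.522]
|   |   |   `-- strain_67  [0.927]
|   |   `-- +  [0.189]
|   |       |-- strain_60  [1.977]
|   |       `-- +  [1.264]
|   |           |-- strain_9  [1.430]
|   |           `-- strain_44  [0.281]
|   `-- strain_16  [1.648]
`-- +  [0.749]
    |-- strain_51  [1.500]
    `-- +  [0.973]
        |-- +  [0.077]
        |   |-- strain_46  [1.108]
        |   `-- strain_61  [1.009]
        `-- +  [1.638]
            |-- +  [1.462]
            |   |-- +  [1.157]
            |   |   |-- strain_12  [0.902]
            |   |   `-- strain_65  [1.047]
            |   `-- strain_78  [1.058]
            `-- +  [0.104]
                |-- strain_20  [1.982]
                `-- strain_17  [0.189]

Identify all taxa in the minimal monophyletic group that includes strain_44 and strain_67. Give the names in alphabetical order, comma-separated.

strain_44, strain_60, strain_67, strain_76, strain_9

Tracing strain_44: it sits inside (strain_9,strain_44).
Tracing strain_67: it sits inside (strain_76,strain_67).
The smallest clade enclosing both is ((strain_76,strain_67),(strain_60,(strain_9,strain_44))); the answer is its 5 terminal taxa in alphabetical order.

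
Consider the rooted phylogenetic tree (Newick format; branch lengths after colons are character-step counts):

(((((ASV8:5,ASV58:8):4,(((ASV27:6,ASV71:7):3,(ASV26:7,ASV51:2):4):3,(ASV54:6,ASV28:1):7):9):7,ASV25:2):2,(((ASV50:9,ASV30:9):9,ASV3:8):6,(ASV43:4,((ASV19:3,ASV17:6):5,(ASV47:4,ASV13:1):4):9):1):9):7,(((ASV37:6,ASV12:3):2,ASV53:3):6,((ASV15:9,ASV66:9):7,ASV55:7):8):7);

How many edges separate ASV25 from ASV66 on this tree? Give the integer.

The MRCA of ASV25 and ASV66 is the root of the tree.
From ASV25 up to that node: 3 branches. From ASV66 up to the same node: 4 branches. Total: 3 + 4 = 7.

7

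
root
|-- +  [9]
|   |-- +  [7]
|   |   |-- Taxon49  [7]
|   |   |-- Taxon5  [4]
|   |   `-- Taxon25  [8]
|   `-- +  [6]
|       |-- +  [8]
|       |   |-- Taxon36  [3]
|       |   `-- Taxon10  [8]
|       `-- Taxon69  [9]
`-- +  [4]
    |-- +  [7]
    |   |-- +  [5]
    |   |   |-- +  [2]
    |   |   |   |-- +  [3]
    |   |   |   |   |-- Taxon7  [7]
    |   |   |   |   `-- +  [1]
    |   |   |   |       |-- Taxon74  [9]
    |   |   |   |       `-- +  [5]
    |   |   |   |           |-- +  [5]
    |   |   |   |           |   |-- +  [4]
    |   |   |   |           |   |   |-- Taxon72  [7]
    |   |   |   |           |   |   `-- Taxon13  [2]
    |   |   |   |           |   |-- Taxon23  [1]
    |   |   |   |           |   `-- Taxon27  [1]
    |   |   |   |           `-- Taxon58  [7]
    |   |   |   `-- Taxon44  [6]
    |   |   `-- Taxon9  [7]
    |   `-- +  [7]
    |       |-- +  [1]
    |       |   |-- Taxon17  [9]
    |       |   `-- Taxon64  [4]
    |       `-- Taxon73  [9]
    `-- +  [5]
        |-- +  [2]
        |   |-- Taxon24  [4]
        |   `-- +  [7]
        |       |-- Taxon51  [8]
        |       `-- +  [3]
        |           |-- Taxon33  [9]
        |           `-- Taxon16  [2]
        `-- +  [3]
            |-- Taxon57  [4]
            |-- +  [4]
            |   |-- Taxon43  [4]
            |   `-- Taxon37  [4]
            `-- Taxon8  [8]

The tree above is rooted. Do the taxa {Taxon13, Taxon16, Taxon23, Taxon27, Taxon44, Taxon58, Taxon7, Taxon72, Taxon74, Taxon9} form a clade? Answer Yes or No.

The MRCA of the listed taxa subtends (((((Taxon7,(Taxon74,(((Taxon72,Taxon13),Taxon23,Taxon27),Taxon58))),Taxon44),Taxon9),((Taxon17,Taxon64),Taxon73)),((Taxon24,(Taxon51,(Taxon33,Taxon16))),(Taxon57,(Taxon43,Taxon37),Taxon8))).
That clade also contains Taxon17, Taxon24, Taxon33, Taxon37, Taxon43, Taxon51, Taxon57, Taxon64, Taxon73, Taxon8, which are not in the proposed group, so the group is not monophyletic.

No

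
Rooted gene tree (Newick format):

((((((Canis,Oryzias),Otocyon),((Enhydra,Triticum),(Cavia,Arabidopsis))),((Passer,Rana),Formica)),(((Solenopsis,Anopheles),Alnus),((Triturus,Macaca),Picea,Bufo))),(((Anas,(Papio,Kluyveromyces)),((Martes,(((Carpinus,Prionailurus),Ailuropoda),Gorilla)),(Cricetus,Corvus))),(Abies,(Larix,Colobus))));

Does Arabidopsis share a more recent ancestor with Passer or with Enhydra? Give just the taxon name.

Enhydra

The MRCA of Arabidopsis and Enhydra subtends ((Enhydra,Triticum),(Cavia,Arabidopsis)) (4 taxa).
The MRCA of Arabidopsis and Passer subtends ((((Canis,Oryzias),Otocyon),((Enhydra,Triticum),(Cavia,Arabidopsis))),((Passer,Rana),Formica)) (10 taxa).
The first is nested inside the second, so Arabidopsis shares a more recent common ancestor with Enhydra.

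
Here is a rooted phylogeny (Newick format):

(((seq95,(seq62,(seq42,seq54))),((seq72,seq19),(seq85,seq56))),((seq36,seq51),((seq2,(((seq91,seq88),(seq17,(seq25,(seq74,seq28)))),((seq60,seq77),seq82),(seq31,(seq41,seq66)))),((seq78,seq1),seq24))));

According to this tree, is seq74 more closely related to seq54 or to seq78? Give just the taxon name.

The MRCA of seq74 and seq78 subtends ((seq2,(((seq91,seq88),(seq17,(seq25,(seq74,seq28)))),((seq60,seq77),seq82),(seq31,(seq41,seq66)))),((seq78,seq1),seq24)) (16 taxa).
The MRCA of seq74 and seq54 is the root, subtending the entire tree (26 taxa).
The first is nested inside the second, so seq74 shares a more recent common ancestor with seq78.

seq78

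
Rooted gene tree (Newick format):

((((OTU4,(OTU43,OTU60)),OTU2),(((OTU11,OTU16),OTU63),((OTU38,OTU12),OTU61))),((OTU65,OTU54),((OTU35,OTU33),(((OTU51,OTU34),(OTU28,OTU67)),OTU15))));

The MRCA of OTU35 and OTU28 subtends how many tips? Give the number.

The MRCA of OTU35 and OTU28 is the node subtending ((OTU35,OTU33),(((OTU51,OTU34),(OTU28,OTU67)),OTU15)).
That clade contains 7 terminal taxa: OTU15, OTU28, OTU33, OTU34, OTU35, OTU51, OTU67.

7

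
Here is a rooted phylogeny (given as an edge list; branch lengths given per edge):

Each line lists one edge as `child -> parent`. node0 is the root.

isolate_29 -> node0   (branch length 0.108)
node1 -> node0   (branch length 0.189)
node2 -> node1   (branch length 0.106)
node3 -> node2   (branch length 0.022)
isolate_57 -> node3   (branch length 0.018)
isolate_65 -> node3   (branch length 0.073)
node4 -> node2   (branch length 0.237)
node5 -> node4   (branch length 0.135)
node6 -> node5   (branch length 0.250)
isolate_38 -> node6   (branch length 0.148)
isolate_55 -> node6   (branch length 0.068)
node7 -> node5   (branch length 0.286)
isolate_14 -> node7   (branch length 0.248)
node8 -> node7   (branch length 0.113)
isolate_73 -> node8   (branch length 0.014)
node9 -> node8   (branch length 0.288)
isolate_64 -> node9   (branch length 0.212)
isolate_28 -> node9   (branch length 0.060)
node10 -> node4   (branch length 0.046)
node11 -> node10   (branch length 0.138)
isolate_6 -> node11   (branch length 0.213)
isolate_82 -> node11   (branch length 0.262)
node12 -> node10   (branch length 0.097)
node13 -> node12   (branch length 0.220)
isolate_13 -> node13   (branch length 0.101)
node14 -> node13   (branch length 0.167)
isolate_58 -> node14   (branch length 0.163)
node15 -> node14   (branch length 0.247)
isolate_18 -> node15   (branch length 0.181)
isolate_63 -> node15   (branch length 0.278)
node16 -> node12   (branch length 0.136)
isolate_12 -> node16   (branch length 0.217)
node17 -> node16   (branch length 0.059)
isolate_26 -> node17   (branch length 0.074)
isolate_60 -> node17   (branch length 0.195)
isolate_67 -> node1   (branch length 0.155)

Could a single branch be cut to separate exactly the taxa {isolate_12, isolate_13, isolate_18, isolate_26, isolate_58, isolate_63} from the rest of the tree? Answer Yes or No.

No

The MRCA of the listed taxa subtends ((isolate_13,(isolate_58,(isolate_18,isolate_63))),(isolate_12,(isolate_26,isolate_60))).
That clade also contains isolate_60, which is not in the proposed group, so the group is not monophyletic.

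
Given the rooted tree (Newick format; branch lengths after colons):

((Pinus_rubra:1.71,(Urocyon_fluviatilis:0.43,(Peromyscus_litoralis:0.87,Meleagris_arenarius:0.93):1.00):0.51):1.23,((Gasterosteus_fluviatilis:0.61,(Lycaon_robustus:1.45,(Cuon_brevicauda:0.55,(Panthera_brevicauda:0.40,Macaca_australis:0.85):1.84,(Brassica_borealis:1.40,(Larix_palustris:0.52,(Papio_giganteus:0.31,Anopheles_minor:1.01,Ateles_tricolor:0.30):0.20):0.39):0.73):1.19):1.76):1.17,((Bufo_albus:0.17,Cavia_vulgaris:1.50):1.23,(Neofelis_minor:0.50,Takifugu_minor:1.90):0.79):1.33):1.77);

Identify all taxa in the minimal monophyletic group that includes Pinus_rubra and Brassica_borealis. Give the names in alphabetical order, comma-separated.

Tracing Pinus_rubra: it sits inside (Pinus_rubra,(Urocyon_fluviatilis,(Peromyscus_litoralis,Meleagris_arenarius))).
Tracing Brassica_borealis: it sits inside (Brassica_borealis,(Larix_palustris,(Papio_giganteus,Anopheles_minor,Ateles_tricolor))).
The smallest clade enclosing both is the whole tree (their MRCA is the root), so the answer is all 18 tips in alphabetical order.

Anopheles_minor, Ateles_tricolor, Brassica_borealis, Bufo_albus, Cavia_vulgaris, Cuon_brevicauda, Gasterosteus_fluviatilis, Larix_palustris, Lycaon_robustus, Macaca_australis, Meleagris_arenarius, Neofelis_minor, Panthera_brevicauda, Papio_giganteus, Peromyscus_litoralis, Pinus_rubra, Takifugu_minor, Urocyon_fluviatilis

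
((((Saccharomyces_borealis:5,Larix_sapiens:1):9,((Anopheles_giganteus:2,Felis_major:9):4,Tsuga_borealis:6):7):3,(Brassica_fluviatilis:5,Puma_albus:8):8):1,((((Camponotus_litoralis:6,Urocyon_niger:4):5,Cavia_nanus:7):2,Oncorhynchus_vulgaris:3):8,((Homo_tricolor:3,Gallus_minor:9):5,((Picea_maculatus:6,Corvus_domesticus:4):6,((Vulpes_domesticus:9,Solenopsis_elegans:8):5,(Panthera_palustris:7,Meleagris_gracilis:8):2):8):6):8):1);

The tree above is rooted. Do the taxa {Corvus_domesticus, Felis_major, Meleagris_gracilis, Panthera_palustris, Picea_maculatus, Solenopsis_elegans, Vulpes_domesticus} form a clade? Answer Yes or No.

No

The MRCA of the listed taxa is the root, so the smallest clade containing them is the whole tree.
That clade also contains Anopheles_giganteus, Brassica_fluviatilis, Camponotus_litoralis, Cavia_nanus, Gallus_minor, Homo_tricolor, Larix_sapiens, Oncorhynchus_vulgaris, Puma_albus, Saccharomyces_borealis, Tsuga_borealis, Urocyon_niger, which are not in the proposed group, so the group is not monophyletic.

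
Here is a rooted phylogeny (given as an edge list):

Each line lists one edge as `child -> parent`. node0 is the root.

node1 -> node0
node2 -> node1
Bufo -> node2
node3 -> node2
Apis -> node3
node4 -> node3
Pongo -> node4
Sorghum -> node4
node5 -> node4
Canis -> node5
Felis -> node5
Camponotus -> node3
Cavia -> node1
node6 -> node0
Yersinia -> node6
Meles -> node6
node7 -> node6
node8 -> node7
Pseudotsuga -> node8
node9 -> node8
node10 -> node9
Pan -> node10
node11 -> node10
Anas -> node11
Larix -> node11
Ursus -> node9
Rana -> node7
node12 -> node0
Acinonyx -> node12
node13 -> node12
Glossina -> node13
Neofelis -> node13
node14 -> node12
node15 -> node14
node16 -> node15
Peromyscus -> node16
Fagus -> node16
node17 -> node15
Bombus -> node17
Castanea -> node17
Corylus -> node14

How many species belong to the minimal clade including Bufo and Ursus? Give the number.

24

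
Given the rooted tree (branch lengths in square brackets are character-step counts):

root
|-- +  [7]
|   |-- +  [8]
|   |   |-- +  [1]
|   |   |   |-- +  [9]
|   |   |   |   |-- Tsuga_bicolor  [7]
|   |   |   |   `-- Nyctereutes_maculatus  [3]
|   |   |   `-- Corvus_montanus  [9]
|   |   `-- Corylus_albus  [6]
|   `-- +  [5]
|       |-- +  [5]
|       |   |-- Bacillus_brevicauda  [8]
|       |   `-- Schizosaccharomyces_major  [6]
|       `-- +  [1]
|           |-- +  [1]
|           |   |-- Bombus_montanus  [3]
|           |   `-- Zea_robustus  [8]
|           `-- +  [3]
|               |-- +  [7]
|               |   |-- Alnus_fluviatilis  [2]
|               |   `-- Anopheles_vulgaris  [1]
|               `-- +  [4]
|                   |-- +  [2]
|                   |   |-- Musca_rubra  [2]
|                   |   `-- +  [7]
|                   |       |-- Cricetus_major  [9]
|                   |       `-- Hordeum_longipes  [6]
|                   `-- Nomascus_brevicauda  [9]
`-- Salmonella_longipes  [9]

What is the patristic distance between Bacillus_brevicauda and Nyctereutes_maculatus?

39

The path runs Bacillus_brevicauda → … → MRCA → … → Nyctereutes_maculatus; the MRCA is the node subtending ((((Tsuga_bicolor,Nyctereutes_maculatus),Corvus_montanus),Corylus_albus),((Bacillus_brevicauda,Schizosaccharomyces_major),((Bombus_montanus,Zea_robustus),((Alnus_fluviatilis,Anopheles_vulgaris),((Musca_rubra,(Cricetus_major,Hordeum_longipes)),Nomascus_brevicauda))))).
Branch lengths along that path: 8 + 5 + 5 + 8 + 1 + 9 + 3 = 39.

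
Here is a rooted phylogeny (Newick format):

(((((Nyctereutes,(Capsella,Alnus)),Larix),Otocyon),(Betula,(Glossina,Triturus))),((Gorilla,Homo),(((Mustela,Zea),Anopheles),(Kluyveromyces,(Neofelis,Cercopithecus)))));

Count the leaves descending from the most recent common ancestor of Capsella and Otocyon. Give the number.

The MRCA of Capsella and Otocyon is the node subtending (((Nyctereutes,(Capsella,Alnus)),Larix),Otocyon).
That clade contains 5 terminal taxa: Alnus, Capsella, Larix, Nyctereutes, Otocyon.

5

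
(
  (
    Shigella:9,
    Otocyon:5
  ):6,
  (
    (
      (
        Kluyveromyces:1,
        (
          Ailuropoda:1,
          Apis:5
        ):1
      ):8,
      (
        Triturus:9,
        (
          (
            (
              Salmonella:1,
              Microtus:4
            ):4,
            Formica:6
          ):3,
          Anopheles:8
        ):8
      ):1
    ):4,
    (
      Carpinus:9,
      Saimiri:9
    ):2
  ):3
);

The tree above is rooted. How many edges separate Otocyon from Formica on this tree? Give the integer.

The MRCA of Otocyon and Formica is the root of the tree.
From Otocyon up to that node: 2 branches. From Formica up to the same node: 6 branches. Total: 2 + 6 = 8.

8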